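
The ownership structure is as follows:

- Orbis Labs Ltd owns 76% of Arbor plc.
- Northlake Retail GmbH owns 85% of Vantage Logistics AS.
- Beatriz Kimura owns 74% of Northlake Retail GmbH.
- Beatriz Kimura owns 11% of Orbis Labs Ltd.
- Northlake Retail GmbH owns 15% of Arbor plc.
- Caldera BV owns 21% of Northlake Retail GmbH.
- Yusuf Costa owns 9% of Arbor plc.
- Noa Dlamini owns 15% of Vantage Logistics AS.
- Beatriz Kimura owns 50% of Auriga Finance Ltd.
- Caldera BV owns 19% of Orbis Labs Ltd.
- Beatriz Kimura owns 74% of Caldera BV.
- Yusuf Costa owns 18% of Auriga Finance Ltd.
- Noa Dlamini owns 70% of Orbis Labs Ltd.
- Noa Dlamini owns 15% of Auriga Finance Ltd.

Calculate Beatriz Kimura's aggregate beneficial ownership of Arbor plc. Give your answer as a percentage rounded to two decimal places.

32.48%

Beatriz reaches Arbor along 4 paths.
Via Orbis: 11% × 76% = 8.36%.
Via Caldera → Orbis: 74% × 19% × 76% = 10.6856%.
Via Caldera → Northlake: 74% × 21% × 15% = 2.331%.
Via Northlake: 74% × 15% = 11.1%.
Total: 8.36% + 10.6856% + 2.331% + 11.1% = 32.4766%.
Rounded: 32.48%.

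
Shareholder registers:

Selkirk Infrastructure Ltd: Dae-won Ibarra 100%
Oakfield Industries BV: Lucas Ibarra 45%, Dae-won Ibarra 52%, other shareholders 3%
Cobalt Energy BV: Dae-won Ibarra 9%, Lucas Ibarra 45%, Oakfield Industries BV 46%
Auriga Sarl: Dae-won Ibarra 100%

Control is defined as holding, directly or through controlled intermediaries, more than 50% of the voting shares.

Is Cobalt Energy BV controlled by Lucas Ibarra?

No

Lucas's largest direct stake is 45% in Oakfield, which does not meet the threshold, so Lucas controls no company.
In Cobalt, Lucas's side holds only 45%, not > 50%.
So Lucas does not control Cobalt.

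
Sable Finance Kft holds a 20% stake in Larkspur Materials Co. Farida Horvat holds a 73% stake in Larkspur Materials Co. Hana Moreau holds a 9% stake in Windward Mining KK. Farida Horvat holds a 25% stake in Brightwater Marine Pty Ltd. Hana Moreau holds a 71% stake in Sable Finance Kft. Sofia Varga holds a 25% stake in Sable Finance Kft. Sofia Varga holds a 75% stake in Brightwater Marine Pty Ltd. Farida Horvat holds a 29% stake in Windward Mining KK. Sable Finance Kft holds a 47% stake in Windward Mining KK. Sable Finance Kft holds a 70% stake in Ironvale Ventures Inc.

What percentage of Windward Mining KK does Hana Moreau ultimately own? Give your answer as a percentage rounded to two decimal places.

Hana reaches Windward along 2 paths.
Via Sable: 71% × 47% = 33.37%.
Direct stake: 9% = 9%.
Total: 33.37% + 9% = 42.37%.

42.37%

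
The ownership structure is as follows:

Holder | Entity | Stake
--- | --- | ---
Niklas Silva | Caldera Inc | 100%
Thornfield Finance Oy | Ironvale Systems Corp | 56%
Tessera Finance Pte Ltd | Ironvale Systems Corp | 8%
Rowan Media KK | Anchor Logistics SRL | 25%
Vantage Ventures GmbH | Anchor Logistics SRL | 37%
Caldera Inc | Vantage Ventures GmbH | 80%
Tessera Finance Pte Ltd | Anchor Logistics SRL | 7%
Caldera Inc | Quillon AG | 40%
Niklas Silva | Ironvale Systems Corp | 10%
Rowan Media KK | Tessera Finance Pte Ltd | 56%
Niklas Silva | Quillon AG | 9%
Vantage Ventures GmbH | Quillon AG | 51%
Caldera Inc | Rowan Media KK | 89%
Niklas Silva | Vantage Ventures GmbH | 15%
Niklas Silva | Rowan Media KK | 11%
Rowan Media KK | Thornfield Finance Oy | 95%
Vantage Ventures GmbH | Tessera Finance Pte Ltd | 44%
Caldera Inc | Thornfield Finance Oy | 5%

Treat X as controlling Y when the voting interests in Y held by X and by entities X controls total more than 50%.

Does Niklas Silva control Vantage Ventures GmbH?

Niklas holds 100% of Caldera, so Niklas controls Caldera.
Niklas and Caldera together hold 15% + 80% = 95% of Vantage, so Niklas controls Vantage.

Yes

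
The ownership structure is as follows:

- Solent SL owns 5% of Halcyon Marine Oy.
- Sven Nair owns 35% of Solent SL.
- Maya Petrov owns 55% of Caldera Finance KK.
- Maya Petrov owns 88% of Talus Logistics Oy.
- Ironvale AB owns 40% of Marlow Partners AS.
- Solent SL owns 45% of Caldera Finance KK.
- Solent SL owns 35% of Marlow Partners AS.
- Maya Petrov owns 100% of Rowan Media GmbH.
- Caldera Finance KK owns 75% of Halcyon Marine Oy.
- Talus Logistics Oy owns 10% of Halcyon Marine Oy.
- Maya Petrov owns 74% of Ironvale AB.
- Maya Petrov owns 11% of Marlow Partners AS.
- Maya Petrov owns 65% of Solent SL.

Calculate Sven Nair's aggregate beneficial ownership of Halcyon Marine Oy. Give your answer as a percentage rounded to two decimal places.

13.56%

Sven reaches Halcyon along 2 paths.
Via Solent → Caldera: 35% × 45% × 75% = 11.8125%.
Via Solent: 35% × 5% = 1.75%.
Total: 11.8125% + 1.75% = 13.5625%.
Rounded: 13.56%.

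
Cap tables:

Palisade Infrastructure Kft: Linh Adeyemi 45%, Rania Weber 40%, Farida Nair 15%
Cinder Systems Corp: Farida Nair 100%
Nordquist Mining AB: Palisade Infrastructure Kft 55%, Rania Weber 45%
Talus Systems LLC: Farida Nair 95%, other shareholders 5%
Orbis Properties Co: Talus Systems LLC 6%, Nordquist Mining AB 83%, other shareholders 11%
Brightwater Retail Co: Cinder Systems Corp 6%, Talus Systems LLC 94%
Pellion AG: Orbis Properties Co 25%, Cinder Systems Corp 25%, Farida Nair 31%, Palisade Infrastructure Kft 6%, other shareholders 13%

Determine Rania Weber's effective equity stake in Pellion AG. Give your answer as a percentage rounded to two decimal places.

Rania reaches Pellion along 3 paths.
Via Palisade → Nordquist → Orbis: 40% × 55% × 83% × 25% = 4.565%.
Via Nordquist → Orbis: 45% × 83% × 25% = 9.3375%.
Via Palisade: 40% × 6% = 2.4%.
Total: 4.565% + 9.3375% + 2.4% = 16.3025%.
Rounded: 16.30%.

16.30%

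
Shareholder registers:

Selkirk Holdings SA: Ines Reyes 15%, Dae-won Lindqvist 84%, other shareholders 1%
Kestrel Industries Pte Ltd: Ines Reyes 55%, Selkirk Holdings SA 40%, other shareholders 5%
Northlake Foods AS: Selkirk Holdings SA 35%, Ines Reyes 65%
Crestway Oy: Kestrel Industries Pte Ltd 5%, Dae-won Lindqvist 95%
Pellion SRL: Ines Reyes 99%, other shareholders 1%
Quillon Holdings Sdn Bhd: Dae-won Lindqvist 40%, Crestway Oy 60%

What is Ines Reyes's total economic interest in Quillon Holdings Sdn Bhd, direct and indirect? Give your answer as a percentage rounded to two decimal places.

1.83%

Ines reaches Quillon along 2 paths.
Via Kestrel → Crestway: 55% × 5% × 60% = 1.65%.
Via Selkirk → Kestrel → Crestway: 15% × 40% × 5% × 60% = 0.18%.
Total: 1.65% + 0.18% = 1.83%.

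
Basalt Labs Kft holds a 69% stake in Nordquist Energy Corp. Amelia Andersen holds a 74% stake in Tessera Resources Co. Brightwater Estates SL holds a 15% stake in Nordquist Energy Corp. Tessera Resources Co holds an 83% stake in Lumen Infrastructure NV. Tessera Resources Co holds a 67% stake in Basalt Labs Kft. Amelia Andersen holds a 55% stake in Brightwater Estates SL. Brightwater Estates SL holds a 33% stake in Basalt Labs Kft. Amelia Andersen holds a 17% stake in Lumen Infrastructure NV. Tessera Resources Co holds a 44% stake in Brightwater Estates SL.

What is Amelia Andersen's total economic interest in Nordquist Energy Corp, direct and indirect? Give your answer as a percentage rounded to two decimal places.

Amelia reaches Nordquist along 5 paths.
Via Tessera → Brightwater: 74% × 44% × 15% = 4.884%.
Via Brightwater: 55% × 15% = 8.25%.
Via Tessera → Brightwater → Basalt: 74% × 44% × 33% × 69% = 7.413912%.
Via Brightwater → Basalt: 55% × 33% × 69% = 12.5235%.
Via Tessera → Basalt: 74% × 67% × 69% = 34.2102%.
Total: 4.884% + 8.25% + 7.413912% + 12.5235% + 34.2102% = 67.281612%.
Rounded: 67.28%.

67.28%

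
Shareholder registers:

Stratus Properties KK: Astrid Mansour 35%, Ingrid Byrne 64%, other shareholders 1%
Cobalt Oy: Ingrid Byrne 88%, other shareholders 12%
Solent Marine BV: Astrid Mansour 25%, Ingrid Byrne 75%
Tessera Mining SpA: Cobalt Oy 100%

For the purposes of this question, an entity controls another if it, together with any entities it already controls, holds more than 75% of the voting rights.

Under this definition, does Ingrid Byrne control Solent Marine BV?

No

Ingrid holds 88% of Cobalt, so Ingrid controls Cobalt.
Cobalt holds 100% of Tessera, so Ingrid controls Tessera.
In Solent, Ingrid's side holds only 75%, not > 75%.
So Ingrid does not control Solent.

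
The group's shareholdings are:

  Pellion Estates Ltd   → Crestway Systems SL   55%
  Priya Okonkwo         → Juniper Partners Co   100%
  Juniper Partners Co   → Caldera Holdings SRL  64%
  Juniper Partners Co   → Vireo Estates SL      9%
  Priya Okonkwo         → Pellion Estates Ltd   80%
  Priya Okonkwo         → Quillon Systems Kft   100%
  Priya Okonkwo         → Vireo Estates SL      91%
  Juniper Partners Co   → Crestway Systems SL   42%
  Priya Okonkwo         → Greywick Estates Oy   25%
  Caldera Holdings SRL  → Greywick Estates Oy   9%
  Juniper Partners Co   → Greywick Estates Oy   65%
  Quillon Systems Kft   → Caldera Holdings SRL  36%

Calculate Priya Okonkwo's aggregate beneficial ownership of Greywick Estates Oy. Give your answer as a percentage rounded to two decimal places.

Priya reaches Greywick along 4 paths.
Direct stake: 25% = 25%.
Via Juniper → Caldera: 100% × 64% × 9% = 5.76%.
Via Quillon → Caldera: 100% × 36% × 9% = 3.24%.
Via Juniper: 100% × 65% = 65%.
Total: 25% + 5.76% + 3.24% + 65% = 99%.
Rounded: 99.00%.

99.00%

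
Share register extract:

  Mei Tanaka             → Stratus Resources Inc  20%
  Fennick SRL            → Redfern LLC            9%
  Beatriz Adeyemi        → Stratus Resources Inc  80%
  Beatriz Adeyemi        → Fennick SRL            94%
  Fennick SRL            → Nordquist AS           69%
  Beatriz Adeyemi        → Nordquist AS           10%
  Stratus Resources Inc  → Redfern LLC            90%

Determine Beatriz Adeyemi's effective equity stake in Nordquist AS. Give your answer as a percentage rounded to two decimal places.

74.86%

Beatriz reaches Nordquist along 2 paths.
Via Fennick: 94% × 69% = 64.86%.
Direct stake: 10% = 10%.
Total: 64.86% + 10% = 74.86%.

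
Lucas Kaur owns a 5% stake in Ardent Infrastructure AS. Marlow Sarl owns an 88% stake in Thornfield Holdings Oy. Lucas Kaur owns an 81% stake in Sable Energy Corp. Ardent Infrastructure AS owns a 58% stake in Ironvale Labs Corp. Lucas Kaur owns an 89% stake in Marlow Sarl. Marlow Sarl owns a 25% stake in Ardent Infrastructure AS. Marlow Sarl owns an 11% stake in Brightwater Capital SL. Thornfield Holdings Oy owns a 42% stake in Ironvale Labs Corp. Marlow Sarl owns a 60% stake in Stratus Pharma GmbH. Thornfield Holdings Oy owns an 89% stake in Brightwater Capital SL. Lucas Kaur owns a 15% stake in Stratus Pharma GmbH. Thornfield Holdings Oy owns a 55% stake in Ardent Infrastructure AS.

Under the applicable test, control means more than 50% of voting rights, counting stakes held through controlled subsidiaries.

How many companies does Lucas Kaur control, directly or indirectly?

Lucas holds 89% of Marlow, so Lucas controls Marlow.
Marlow holds 88% of Thornfield, so Lucas controls Thornfield.
Thornfield and Marlow and Lucas together hold 55% + 25% + 5% = 85% of Ardent, so Lucas controls Ardent.
Thornfield and Marlow together hold 89% + 11% = 100% of Brightwater, so Lucas controls Brightwater.
Thornfield and Ardent together hold 42% + 58% = 100% of Ironvale, so Lucas controls Ironvale.
Lucas and Marlow together hold 15% + 60% = 75% of Stratus, so Lucas controls Stratus.
Lucas holds 81% of Sable, so Lucas controls Sable.
Lucas controls 7 companies.

7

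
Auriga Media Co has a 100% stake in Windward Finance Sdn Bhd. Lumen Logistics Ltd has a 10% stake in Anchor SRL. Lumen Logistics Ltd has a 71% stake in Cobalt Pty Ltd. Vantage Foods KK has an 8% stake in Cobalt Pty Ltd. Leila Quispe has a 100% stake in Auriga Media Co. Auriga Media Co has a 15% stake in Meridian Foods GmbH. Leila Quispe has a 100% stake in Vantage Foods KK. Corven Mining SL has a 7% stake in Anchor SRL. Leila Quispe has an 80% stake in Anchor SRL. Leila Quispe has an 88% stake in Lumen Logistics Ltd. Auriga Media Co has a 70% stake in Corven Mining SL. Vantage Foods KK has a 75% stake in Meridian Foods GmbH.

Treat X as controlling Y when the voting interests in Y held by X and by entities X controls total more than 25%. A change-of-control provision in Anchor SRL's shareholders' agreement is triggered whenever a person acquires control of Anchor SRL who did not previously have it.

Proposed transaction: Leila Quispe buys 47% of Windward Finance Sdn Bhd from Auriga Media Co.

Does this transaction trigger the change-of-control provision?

The purchase adds only to Leila's holdings (Auriga's stake shrinks), so Leila is the only person who could newly come to control Anchor.
Leila holds 100% of Auriga, so Leila controls Auriga.
Auriga holds 70% of Corven, so Leila controls Corven.
Leila holds 88% of Lumen, so Leila controls Lumen.
Leila and Lumen and Corven together hold 80% + 10% + 7% = 97% of Anchor, so Leila controls Anchor.
So Leila already controls Anchor before the transaction.
After the purchase, Leila holds 47% of Windward directly, and Auriga's stake falls to 53%.
Leila controlled Anchor already, so this is not a new person acquiring control; every other person's position is unchanged or reduced.
No new person acquires control, so the clause is not triggered.

No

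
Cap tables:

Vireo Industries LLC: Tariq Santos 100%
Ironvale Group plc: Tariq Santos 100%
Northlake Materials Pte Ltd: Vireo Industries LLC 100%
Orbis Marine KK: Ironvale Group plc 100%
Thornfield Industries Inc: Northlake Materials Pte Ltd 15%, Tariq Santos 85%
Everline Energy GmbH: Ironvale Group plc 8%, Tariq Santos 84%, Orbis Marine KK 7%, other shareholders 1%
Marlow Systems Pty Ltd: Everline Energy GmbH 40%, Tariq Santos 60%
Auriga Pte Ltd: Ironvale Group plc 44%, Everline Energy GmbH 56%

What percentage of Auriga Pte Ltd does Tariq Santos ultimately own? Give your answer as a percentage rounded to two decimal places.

Tariq reaches Auriga along 4 paths.
Via Ironvale: 100% × 44% = 44%.
Via Ironvale → Everline: 100% × 8% × 56% = 4.48%.
Via Everline: 84% × 56% = 47.04%.
Via Ironvale → Orbis → Everline: 100% × 100% × 7% × 56% = 3.92%.
Total: 44% + 4.48% + 47.04% + 3.92% = 99.44%.

99.44%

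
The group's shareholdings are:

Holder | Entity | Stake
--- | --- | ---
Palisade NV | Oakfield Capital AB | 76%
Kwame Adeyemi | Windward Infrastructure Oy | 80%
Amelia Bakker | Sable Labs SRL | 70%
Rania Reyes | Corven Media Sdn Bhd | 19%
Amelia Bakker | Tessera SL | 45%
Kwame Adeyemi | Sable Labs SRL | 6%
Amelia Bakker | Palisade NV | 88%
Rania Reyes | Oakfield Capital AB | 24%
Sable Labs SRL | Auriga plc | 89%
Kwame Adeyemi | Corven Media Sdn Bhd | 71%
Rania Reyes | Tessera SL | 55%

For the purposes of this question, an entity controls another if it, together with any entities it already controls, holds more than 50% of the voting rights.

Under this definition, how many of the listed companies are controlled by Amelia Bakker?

4

Amelia holds 70% of Sable, so Amelia controls Sable.
Amelia holds 88% of Palisade, so Amelia controls Palisade.
Sable holds 89% of Auriga, so Amelia controls Auriga.
Palisade holds 76% of Oakfield, so Amelia controls Oakfield.
No other company's threshold is met.
Amelia controls 4 companies.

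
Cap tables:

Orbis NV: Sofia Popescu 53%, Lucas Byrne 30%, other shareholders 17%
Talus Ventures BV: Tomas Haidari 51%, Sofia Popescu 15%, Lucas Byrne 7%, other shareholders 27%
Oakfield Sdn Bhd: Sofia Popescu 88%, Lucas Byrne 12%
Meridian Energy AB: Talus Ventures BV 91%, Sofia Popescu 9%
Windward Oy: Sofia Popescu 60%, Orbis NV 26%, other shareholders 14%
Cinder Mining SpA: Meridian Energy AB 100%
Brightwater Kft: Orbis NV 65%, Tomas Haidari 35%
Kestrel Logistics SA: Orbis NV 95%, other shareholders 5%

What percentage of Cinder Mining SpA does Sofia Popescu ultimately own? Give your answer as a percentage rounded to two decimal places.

Sofia reaches Cinder along 2 paths.
Via Talus → Meridian: 15% × 91% × 100% = 13.65%.
Via Meridian: 9% × 100% = 9%.
Total: 13.65% + 9% = 22.65%.

22.65%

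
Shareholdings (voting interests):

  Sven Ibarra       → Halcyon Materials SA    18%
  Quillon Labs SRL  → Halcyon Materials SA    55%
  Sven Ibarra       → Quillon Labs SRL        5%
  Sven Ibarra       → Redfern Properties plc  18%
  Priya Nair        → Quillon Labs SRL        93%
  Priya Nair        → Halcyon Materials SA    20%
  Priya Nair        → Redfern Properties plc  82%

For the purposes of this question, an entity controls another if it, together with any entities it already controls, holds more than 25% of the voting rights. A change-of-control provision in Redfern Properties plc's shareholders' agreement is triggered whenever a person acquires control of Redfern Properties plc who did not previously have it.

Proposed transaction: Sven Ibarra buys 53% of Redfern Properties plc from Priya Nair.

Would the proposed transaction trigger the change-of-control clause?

The purchase adds only to Sven's holdings (Priya's stake shrinks), so Sven is the only person who could newly come to control Redfern.
Sven's largest direct stake is 18% in Halcyon, which does not meet the threshold, so Sven controls no company.
In Redfern, Sven's side holds only 18%, not > 25%.
So before the transaction, Sven does not control Redfern.
After the purchase, Sven's direct stake in Redfern rises to 18% + 53% = 71%, and Priya's stake falls to 29%.
Sven holds 71% of Redfern, so Sven controls Redfern.
Sven did not control Redfern before and does after, so the clause is triggered.

Yes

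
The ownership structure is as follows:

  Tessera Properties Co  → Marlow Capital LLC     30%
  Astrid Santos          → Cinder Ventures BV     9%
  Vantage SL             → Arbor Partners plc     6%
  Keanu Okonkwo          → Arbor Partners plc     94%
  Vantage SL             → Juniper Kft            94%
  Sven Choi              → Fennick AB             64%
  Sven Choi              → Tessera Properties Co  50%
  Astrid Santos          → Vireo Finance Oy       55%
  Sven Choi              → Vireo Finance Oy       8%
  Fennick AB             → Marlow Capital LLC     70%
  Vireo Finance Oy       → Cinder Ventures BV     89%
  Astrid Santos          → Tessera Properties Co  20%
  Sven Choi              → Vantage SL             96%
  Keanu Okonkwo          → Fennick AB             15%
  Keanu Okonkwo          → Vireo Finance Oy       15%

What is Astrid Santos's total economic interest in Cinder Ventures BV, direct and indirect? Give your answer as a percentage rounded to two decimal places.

Astrid reaches Cinder along 2 paths.
Via Vireo: 55% × 89% = 48.95%.
Direct stake: 9% = 9%.
Total: 48.95% + 9% = 57.95%.

57.95%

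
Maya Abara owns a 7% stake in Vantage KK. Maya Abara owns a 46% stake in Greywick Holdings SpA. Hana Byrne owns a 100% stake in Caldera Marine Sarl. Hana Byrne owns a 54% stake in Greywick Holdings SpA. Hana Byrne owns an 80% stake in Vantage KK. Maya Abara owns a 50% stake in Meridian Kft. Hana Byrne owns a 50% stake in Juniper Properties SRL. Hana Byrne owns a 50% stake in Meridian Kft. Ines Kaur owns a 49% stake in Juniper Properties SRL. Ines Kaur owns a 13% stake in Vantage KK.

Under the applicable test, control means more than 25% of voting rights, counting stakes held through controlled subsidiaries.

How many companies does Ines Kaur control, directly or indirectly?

1

Ines holds 49% of Juniper, so Ines controls Juniper.
No other company's threshold is met.
Ines controls 1 company.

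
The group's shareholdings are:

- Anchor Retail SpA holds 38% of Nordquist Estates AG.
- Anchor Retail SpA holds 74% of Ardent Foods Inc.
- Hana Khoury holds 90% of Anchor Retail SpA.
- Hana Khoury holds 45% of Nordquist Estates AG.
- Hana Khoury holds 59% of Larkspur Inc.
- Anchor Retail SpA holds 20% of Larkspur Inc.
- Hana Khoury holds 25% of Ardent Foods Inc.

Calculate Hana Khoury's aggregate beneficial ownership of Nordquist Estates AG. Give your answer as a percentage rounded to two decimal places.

79.20%

Hana reaches Nordquist along 2 paths.
Via Anchor: 90% × 38% = 34.2%.
Direct stake: 45% = 45%.
Total: 34.2% + 45% = 79.2%.
Rounded: 79.20%.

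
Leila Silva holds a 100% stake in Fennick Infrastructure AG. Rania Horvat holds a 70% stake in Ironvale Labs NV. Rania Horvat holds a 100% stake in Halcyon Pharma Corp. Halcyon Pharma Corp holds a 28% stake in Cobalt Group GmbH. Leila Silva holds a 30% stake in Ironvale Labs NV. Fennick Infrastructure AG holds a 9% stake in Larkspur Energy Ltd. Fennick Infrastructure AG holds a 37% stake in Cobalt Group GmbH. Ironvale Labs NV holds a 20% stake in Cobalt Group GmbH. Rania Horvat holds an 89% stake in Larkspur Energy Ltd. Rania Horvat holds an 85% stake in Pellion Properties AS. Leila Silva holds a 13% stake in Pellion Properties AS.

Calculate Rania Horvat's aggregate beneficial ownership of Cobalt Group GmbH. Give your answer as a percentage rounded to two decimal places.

Rania reaches Cobalt along 2 paths.
Via Halcyon: 100% × 28% = 28%.
Via Ironvale: 70% × 20% = 14%.
Total: 28% + 14% = 42%.
Rounded: 42.00%.

42.00%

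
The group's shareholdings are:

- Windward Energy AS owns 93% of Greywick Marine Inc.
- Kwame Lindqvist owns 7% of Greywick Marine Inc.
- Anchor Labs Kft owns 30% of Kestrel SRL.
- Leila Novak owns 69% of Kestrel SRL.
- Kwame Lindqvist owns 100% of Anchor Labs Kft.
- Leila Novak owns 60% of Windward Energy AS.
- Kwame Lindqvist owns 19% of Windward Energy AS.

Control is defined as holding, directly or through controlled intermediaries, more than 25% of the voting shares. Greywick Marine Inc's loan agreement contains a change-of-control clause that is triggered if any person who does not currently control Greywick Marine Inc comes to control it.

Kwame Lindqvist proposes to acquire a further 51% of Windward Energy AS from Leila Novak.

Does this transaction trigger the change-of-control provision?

Yes

The purchase adds only to Kwame's holdings (Leila's stake shrinks), so Kwame is the only person who could newly come to control Greywick.
Kwame holds 100% of Anchor, so Kwame controls Anchor.
Anchor holds 30% of Kestrel, so Kwame controls Kestrel.
In Greywick, Kwame's side holds only 7%, not > 25%.
So before the transaction, Kwame does not control Greywick.
After the purchase, Kwame's direct stake in Windward rises to 19% + 51% = 70%, and Leila's stake falls to 9%.
Kwame holds 70% of Windward, so Kwame controls Windward.
Kwame and Windward together hold 7% + 93% = 100% of Greywick, so Kwame controls Greywick.
Kwame did not control Greywick before and does after, so the clause is triggered.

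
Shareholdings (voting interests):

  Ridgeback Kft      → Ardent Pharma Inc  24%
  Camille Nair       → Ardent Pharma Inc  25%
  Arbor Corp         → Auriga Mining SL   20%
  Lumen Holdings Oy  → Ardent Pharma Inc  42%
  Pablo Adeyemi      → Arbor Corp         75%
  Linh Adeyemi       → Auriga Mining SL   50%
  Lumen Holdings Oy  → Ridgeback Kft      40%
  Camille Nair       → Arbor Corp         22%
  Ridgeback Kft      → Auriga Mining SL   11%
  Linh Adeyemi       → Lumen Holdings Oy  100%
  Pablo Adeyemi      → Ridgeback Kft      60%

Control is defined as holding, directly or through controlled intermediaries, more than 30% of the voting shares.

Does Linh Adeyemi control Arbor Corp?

Linh holds 100% of Lumen, so Linh controls Lumen.
Lumen holds 40% of Ridgeback, so Linh controls Ridgeback.
Linh and Ridgeback together hold 50% + 11% = 61% of Auriga, so Linh controls Auriga.
Ridgeback and Lumen together hold 24% + 42% = 66% of Ardent, so Linh controls Ardent.
Neither Linh nor any entity Linh controls holds any voting interest in Arbor.
So Linh does not control Arbor.

No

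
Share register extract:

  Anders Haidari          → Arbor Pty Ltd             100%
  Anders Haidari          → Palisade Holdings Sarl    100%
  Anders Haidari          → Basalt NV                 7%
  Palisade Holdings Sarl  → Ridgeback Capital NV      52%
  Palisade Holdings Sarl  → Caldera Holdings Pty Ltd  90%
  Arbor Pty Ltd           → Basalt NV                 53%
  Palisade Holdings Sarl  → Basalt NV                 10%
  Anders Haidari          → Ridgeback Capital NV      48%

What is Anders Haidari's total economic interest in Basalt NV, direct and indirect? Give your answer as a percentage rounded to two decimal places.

70.00%

Anders reaches Basalt along 3 paths.
Via Arbor: 100% × 53% = 53%.
Direct stake: 7% = 7%.
Via Palisade: 100% × 10% = 10%.
Total: 53% + 7% + 10% = 70%.
Rounded: 70.00%.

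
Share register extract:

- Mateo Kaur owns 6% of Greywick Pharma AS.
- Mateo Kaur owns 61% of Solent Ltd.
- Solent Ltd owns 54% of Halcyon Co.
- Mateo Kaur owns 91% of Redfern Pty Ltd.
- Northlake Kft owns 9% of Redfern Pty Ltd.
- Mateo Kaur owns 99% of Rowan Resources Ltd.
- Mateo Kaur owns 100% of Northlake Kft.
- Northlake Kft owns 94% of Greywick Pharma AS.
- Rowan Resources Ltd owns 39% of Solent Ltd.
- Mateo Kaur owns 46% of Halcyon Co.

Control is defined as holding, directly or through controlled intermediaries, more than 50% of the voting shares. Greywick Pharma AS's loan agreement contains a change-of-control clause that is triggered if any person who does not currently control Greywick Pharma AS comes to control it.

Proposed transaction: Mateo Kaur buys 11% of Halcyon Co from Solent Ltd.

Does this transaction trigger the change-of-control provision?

No

The purchase adds only to Mateo's holdings (Solent's stake shrinks), so Mateo is the only person who could newly come to control Greywick.
Mateo holds 100% of Northlake, so Mateo controls Northlake.
Mateo and Northlake together hold 6% + 94% = 100% of Greywick, so Mateo controls Greywick.
So Mateo already controls Greywick before the transaction.
After the purchase, Mateo's direct stake in Halcyon rises to 46% + 11% = 57%, and Solent's stake falls to 43%.
Mateo controlled Greywick already, so this is not a new person acquiring control; every other person's position is unchanged or reduced.
No new person acquires control, so the clause is not triggered.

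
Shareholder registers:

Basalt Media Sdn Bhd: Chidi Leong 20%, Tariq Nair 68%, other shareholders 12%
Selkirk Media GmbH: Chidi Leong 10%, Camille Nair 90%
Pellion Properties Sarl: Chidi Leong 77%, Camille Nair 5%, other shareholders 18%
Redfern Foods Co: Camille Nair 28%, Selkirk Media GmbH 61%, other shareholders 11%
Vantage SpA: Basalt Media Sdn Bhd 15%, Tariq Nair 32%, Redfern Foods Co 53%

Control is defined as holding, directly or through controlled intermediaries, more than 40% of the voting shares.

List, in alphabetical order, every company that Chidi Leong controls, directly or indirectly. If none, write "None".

Chidi holds 77% of Pellion, so Chidi controls Pellion.
No other company's threshold is met.

Pellion Properties Sarl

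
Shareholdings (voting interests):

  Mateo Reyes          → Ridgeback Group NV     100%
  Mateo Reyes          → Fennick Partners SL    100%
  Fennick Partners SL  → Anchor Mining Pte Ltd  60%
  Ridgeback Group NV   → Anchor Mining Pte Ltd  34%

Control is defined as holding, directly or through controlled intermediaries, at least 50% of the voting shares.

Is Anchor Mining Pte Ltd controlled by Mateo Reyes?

Mateo holds 100% of Ridgeback, so Mateo controls Ridgeback.
Mateo holds 100% of Fennick, so Mateo controls Fennick.
Ridgeback and Fennick together hold 34% + 60% = 94% of Anchor, so Mateo controls Anchor.

Yes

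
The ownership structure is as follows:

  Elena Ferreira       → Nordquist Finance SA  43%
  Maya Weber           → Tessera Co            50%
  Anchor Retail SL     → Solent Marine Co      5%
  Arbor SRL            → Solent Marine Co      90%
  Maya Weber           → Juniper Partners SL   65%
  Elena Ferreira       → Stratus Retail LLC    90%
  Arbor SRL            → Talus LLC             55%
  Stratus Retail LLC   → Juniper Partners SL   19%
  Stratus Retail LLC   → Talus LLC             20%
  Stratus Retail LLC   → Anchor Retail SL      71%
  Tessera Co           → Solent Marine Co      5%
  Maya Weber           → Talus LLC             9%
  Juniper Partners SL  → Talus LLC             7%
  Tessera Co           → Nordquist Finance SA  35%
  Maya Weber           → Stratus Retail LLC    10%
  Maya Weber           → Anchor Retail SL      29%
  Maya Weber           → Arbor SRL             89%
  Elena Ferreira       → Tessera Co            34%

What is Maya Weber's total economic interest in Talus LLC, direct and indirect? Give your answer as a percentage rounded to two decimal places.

64.63%

Maya reaches Talus along 5 paths.
Via Arbor: 89% × 55% = 48.95%.
Via Juniper: 65% × 7% = 4.55%.
Via Stratus → Juniper: 10% × 19% × 7% = 0.133%.
Direct stake: 9% = 9%.
Via Stratus: 10% × 20% = 2%.
Total: 48.95% + 4.55% + 0.133% + 9% + 2% = 64.633%.
Rounded: 64.63%.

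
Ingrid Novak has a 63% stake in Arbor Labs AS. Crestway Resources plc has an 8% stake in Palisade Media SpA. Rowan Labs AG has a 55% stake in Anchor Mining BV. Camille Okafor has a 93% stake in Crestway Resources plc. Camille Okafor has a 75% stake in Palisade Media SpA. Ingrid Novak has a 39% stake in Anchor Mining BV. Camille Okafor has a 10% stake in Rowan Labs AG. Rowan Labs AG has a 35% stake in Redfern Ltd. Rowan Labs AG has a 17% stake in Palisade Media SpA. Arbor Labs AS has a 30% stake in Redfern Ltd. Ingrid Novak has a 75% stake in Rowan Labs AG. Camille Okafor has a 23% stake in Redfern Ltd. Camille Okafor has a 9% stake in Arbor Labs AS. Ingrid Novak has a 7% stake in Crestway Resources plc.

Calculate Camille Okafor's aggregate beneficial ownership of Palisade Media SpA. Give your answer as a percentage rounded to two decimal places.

84.14%

Camille reaches Palisade along 3 paths.
Via Rowan: 10% × 17% = 1.7%.
Via Crestway: 93% × 8% = 7.44%.
Direct stake: 75% = 75%.
Total: 1.7% + 7.44% + 75% = 84.14%.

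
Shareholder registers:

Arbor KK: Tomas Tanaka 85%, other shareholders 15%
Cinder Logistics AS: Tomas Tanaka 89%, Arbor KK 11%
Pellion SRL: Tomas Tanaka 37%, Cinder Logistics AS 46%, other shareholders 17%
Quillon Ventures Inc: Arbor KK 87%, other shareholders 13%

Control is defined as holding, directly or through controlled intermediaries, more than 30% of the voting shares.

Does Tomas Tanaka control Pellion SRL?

Tomas holds 85% of Arbor, so Tomas controls Arbor.
Tomas and Arbor together hold 89% + 11% = 100% of Cinder, so Tomas controls Cinder.
Tomas and Cinder together hold 37% + 46% = 83% of Pellion, so Tomas controls Pellion.

Yes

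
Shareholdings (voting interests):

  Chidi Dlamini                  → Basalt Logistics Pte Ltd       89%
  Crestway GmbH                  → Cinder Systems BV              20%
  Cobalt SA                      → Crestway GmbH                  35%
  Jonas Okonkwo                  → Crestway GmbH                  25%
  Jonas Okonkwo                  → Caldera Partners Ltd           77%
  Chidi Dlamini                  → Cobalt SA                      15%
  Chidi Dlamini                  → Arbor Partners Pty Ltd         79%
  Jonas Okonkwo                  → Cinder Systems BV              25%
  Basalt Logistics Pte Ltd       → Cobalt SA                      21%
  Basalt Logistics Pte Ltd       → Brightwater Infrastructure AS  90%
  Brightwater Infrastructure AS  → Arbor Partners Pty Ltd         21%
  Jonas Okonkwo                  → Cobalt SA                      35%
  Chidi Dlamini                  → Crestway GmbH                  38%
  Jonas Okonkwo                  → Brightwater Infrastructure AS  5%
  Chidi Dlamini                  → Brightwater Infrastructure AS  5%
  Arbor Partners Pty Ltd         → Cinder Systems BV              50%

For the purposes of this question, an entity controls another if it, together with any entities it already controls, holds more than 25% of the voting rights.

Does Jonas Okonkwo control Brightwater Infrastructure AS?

Jonas holds 35% of Cobalt, so Jonas controls Cobalt.
Cobalt and Jonas together hold 35% + 25% = 60% of Crestway, so Jonas controls Crestway.
Crestway and Jonas together hold 20% + 25% = 45% of Cinder, so Jonas controls Cinder.
Jonas holds 77% of Caldera, so Jonas controls Caldera.
In Brightwater, Jonas's side holds only 5%, not > 25%.
So Jonas does not control Brightwater.

No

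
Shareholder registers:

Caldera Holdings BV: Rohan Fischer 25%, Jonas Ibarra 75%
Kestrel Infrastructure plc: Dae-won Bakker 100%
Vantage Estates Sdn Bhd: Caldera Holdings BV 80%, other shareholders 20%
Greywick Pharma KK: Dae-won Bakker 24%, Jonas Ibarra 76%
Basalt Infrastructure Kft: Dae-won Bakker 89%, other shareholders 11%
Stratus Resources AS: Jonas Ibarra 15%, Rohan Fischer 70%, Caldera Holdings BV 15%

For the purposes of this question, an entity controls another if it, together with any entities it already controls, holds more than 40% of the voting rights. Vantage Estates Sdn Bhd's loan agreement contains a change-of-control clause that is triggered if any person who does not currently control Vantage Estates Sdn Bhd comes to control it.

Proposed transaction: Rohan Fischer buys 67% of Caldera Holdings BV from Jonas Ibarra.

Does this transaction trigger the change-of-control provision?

The purchase adds only to Rohan's holdings (Jonas's stake shrinks), so Rohan is the only person who could newly come to control Vantage.
Rohan holds 70% of Stratus, so Rohan controls Stratus.
Neither Rohan nor any entity Rohan controls holds any voting interest in Vantage.
So before the transaction, Rohan does not control Vantage.
After the purchase, Rohan's direct stake in Caldera rises to 25% + 67% = 92%, and Jonas's stake falls to 8%.
Rohan holds 92% of Caldera, so Rohan controls Caldera.
Caldera holds 80% of Vantage, so Rohan controls Vantage.
Rohan did not control Vantage before and does after, so the clause is triggered.

Yes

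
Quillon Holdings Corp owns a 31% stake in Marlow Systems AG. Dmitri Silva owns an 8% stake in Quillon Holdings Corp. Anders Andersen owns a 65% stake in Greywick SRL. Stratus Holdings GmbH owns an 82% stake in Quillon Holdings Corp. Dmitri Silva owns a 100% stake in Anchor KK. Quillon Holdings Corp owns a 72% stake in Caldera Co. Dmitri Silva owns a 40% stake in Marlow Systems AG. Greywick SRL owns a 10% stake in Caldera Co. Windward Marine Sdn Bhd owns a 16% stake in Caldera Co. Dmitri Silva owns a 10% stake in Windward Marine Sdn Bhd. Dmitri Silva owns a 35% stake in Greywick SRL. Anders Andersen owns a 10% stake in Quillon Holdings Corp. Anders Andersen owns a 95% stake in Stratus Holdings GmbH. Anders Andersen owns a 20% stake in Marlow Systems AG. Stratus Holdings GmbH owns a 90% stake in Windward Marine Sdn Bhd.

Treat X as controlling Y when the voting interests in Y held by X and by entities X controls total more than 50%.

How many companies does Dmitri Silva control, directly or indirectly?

Dmitri holds 100% of Anchor, so Dmitri controls Anchor.
No other company's threshold is met.
Dmitri controls 1 company.

1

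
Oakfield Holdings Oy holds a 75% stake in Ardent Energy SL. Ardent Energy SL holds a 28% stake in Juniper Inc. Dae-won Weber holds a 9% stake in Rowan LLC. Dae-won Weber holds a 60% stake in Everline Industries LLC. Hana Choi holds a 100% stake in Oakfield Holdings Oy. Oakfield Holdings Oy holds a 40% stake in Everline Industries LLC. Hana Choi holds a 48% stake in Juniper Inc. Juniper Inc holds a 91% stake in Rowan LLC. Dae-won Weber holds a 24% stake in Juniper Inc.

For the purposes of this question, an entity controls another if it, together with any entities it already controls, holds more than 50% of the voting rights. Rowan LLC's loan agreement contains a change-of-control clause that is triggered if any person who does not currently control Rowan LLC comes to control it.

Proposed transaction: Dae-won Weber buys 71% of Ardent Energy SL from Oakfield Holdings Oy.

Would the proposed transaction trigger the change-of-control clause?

Yes

The purchase adds only to Dae-won's holdings (Oakfield's stake shrinks), so Dae-won is the only person who could newly come to control Rowan.
Dae-won holds 60% of Everline, so Dae-won controls Everline.
In Rowan, Dae-won's side holds only 9%, not > 50%.
So before the transaction, Dae-won does not control Rowan.
After the purchase, Dae-won holds 71% of Ardent directly, and Oakfield's stake falls to 4%.
Dae-won holds 71% of Ardent, so Dae-won controls Ardent.
Ardent and Dae-won together hold 28% + 24% = 52% of Juniper, so Dae-won controls Juniper.
Dae-won and Juniper together hold 9% + 91% = 100% of Rowan, so Dae-won controls Rowan.
Dae-won did not control Rowan before and does after, so the clause is triggered.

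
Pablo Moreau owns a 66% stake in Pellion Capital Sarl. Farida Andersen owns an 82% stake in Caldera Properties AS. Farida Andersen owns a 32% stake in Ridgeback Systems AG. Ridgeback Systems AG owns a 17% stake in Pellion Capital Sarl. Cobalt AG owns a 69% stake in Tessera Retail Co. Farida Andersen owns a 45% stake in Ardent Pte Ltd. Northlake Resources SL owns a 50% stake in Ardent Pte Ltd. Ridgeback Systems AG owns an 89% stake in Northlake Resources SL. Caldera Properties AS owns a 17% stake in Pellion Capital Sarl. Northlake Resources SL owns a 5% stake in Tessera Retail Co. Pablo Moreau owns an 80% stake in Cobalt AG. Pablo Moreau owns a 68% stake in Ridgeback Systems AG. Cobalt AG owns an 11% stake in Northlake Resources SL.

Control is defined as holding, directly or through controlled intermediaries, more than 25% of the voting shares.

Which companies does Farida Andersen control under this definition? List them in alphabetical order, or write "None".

Farida holds 82% of Caldera, so Farida controls Caldera.
Farida holds 32% of Ridgeback, so Farida controls Ridgeback.
Ridgeback holds 89% of Northlake, so Farida controls Northlake.
Farida and Northlake together hold 45% + 50% = 95% of Ardent, so Farida controls Ardent.
Caldera and Ridgeback together hold 17% + 17% = 34% of Pellion, so Farida controls Pellion.
No other company's threshold is met.

Ardent Pte Ltd, Caldera Properties AS, Northlake Resources SL, Pellion Capital Sarl, Ridgeback Systems AG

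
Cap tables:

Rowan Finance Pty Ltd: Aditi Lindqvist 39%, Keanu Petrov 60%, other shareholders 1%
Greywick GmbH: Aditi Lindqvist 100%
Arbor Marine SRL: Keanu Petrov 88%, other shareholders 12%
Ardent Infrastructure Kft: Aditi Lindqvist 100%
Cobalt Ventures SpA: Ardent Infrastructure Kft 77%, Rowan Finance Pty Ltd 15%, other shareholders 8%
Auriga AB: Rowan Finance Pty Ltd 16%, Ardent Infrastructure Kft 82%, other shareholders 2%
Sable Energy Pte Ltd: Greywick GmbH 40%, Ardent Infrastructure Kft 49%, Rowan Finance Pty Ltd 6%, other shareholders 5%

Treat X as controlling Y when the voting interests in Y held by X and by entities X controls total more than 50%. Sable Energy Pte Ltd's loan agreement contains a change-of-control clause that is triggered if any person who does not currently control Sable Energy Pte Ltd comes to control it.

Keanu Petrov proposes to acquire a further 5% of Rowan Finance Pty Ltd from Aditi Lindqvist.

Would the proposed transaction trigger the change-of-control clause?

The purchase adds only to Keanu's holdings (Aditi's stake shrinks), so Keanu is the only person who could newly come to control Sable.
Keanu holds 60% of Rowan, so Keanu controls Rowan.
Keanu holds 88% of Arbor, so Keanu controls Arbor.
In Sable, Keanu's side holds only 6%, not > 50%.
So before the transaction, Keanu does not control Sable.
After the purchase, Keanu's direct stake in Rowan rises to 60% + 5% = 65%, and Aditi's stake falls to 34%.
Keanu holds 65% of Rowan, so Keanu controls Rowan.
After the transaction, Keanu's side holds 6% of Sable, not > 50%, so Keanu still does not control Sable.
No new person acquires control, so the clause is not triggered.

No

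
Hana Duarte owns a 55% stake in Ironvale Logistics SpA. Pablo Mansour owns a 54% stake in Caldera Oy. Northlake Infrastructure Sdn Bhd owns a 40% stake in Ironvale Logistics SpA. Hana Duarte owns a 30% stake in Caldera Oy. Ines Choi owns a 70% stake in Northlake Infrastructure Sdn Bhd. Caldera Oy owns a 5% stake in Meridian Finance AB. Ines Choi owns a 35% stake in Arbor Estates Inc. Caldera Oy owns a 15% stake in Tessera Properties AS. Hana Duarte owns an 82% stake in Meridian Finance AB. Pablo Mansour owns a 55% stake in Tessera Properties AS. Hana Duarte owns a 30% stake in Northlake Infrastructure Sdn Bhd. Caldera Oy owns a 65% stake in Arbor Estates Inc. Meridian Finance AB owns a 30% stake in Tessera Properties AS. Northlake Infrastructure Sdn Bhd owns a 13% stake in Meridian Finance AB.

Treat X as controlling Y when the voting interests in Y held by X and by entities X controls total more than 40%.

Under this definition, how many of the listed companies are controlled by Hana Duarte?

Hana holds 82% of Meridian, so Hana controls Meridian.
Hana holds 55% of Ironvale, so Hana controls Ironvale.
No other company's threshold is met.
Hana controls 2 companies.

2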